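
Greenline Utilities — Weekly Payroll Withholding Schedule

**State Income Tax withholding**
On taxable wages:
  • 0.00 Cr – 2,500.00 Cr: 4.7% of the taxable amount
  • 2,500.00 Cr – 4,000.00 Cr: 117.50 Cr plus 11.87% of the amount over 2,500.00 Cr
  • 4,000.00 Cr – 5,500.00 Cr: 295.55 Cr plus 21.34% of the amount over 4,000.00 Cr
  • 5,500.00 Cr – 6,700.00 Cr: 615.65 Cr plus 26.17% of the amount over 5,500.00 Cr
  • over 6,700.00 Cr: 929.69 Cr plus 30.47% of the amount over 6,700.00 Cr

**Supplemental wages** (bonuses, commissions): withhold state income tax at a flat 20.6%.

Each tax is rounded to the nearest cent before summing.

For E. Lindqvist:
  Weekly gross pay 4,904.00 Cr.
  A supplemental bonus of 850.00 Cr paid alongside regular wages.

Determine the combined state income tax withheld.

663.56 Cr

State Income Tax: taxable = 4,904.00 Cr
  295.55 Cr + 21.34% × (4,904.00 Cr − 4,000.00 Cr) = 295.55 Cr + 21.34% × 904.00 Cr = 488.46 Cr
Supplemental (20.6% flat on bonus): 20.6% × 850.00 Cr = 175.10 Cr
Total state income tax: 488.46 Cr + 175.10 Cr = 663.56 Cr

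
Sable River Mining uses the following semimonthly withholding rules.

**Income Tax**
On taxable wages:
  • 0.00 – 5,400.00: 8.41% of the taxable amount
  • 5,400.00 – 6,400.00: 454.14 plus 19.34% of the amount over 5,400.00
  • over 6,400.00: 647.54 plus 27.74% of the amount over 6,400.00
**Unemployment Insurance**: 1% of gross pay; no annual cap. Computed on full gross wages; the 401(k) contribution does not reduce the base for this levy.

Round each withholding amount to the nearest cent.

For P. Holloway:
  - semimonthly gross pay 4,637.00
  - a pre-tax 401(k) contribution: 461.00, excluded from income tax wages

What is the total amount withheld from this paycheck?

397.57

Income Tax: taxable = 4,637.00 − 461.00 = 4,176.00
  8.41% × 4,176.00 = 351.20
Unemployment Insurance: 1% × 4,637.00 = 46.37
Total: 351.20 + 46.37 = 397.57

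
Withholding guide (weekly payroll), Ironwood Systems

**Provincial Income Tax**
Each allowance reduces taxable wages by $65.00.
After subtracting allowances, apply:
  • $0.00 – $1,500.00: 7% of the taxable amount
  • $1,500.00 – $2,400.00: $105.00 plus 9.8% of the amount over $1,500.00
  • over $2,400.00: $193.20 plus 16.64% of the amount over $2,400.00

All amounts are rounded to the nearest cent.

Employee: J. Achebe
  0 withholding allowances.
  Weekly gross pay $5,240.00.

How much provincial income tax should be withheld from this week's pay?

$665.78

Provincial Income Tax: taxable = $5,240.00
  $193.20 + 16.64% × ($5,240.00 − $2,400.00) = $193.20 + 16.64% × $2,840.00 = $665.78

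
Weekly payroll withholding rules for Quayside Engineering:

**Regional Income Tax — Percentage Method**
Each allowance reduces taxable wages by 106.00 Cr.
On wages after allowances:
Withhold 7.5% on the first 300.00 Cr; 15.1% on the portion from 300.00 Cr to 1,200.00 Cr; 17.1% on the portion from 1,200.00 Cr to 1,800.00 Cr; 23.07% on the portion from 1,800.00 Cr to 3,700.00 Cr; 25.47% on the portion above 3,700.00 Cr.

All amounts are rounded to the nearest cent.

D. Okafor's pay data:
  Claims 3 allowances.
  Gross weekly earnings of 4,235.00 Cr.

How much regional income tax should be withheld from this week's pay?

Regional Income Tax: taxable = 4,235.00 Cr − 3×106.00 Cr = 3,917.00 Cr
  699.33 Cr + 25.47% × (3,917.00 Cr − 3,700.00 Cr) = 699.33 Cr + 25.47% × 217.00 Cr = 754.60 Cr

754.60 Cr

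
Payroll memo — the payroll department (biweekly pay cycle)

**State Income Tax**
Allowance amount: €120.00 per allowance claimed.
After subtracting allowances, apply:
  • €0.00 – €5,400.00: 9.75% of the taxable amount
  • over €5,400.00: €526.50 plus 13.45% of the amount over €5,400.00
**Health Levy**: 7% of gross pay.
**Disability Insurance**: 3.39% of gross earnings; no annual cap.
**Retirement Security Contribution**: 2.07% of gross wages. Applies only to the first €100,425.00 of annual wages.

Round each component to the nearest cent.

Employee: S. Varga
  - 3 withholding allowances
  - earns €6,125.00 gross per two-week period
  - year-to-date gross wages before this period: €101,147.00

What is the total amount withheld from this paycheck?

€1,211.98

State Income Tax: taxable = €6,125.00 − 3×€120.00 = €5,765.00
  €526.50 + 13.45% × (€5,765.00 − €5,400.00) = €526.50 + 13.45% × €365.00 = €575.59
Health Levy: 7% × €6,125.00 = €428.75
Disability Insurance: 3.39% × €6,125.00 = €207.64
Retirement Security Contribution: YTD €101,147.00 ≥ cap €100,425.00 → €0.00
Total: €575.59 + €428.75 + €207.64 + €0.00 = €1,211.98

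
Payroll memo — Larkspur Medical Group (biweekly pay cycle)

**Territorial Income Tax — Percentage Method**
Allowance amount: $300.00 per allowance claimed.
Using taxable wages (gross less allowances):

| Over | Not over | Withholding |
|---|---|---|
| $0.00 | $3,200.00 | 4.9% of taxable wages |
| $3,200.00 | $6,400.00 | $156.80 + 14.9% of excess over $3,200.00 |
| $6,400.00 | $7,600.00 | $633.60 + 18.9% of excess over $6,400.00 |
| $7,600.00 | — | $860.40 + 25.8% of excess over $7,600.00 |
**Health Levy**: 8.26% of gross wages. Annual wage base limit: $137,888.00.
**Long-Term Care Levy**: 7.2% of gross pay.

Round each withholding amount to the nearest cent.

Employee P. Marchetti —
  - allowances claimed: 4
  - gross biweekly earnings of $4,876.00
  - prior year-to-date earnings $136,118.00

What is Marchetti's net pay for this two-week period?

Territorial Income Tax: taxable = $4,876.00 − 4×$300.00 = $3,676.00
  $156.80 + 14.9% × ($3,676.00 − $3,200.00) = $156.80 + 14.9% × $476.00 = $227.72
Health Levy: cap $137,888.00 − YTD $136,118.00 = $1,770.00 subject; 8.26% × $1,770.00 = $146.20
Long-Term Care Levy: 7.2% × $4,876.00 = $351.07
Total withheld: $227.72 + $146.20 + $351.07 = $724.99
Net pay: $4,876.00 − $724.99 = $4,151.01

$4,151.01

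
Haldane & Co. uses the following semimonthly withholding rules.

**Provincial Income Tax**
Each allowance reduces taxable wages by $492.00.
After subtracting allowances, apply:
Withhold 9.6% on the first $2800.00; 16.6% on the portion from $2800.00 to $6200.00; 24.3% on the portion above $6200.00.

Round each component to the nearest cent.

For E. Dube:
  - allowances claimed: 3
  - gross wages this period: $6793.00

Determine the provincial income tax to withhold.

$686.62

Provincial Income Tax: taxable = $6793.00 − 3×$492.00 = $5317.00
  $268.80 + 16.6% × ($5317.00 − $2800.00) = $268.80 + 16.6% × $2517.00 = $686.62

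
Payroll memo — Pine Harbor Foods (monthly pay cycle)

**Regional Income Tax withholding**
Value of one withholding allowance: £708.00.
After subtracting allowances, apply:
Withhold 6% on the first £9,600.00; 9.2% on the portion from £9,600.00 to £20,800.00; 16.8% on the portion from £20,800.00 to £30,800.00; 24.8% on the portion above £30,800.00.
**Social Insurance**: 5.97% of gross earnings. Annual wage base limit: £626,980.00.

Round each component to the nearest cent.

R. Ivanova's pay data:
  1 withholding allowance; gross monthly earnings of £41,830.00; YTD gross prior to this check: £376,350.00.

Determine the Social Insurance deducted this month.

Social Insurance: 5.97% × £41,830.00 = £2,497.25

£2,497.25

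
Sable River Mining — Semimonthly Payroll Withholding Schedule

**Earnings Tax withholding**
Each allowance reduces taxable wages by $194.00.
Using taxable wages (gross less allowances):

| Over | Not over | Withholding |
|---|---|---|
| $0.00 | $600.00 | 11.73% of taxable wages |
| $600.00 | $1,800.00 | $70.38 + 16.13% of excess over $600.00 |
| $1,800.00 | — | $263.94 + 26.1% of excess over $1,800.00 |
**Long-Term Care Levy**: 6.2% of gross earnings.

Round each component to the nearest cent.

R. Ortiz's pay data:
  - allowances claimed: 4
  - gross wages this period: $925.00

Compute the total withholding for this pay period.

Earnings Tax: taxable = $925.00 − 4×$194.00 = $149.00
  11.73% × $149.00 = $17.48
Long-Term Care Levy: 6.2% × $925.00 = $57.35
Total: $17.48 + $57.35 = $74.83

$74.83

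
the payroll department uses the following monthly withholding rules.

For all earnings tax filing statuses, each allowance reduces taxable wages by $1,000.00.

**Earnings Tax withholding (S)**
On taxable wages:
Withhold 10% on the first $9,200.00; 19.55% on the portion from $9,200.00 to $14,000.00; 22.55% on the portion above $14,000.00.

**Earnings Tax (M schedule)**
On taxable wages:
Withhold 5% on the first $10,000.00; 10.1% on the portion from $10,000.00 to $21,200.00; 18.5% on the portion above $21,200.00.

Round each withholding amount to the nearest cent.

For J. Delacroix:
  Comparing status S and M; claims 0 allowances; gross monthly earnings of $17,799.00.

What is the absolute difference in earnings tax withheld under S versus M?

Earnings Tax (S): taxable = $17,799.00
  $1,858.40 + 22.55% × ($17,799.00 − $14,000.00) = $1,858.40 + 22.55% × $3,799.00 = $2,715.07
Earnings Tax (M): taxable = $17,799.00
  $500.00 + 10.1% × ($17,799.00 − $10,000.00) = $500.00 + 10.1% × $7,799.00 = $1,287.70
Difference: |$2,715.07 − $1,287.70| = $1,427.37 (higher under S)

$1,427.37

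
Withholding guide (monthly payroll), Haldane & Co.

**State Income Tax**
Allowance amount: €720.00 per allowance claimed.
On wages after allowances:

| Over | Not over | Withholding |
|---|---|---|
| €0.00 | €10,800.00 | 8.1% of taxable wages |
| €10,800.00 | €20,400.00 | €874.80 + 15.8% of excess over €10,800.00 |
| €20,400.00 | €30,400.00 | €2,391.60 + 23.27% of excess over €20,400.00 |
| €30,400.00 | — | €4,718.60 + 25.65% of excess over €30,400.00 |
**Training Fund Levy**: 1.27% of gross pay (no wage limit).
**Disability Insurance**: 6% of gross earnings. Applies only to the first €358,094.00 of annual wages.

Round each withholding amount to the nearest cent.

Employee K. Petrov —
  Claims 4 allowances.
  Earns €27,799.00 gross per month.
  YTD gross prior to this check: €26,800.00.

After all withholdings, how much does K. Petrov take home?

State Income Tax: taxable = €27,799.00 − 4×€720.00 = €24,919.00
  €2,391.60 + 23.27% × (€24,919.00 − €20,400.00) = €2,391.60 + 23.27% × €4,519.00 = €3,443.17
Training Fund Levy: 1.27% × €27,799.00 = €353.05
Disability Insurance: 6% × €27,799.00 = €1,667.94
Total withheld: €3,443.17 + €353.05 + €1,667.94 = €5,464.16
Net pay: €27,799.00 − €5,464.16 = €22,334.84

€22,334.84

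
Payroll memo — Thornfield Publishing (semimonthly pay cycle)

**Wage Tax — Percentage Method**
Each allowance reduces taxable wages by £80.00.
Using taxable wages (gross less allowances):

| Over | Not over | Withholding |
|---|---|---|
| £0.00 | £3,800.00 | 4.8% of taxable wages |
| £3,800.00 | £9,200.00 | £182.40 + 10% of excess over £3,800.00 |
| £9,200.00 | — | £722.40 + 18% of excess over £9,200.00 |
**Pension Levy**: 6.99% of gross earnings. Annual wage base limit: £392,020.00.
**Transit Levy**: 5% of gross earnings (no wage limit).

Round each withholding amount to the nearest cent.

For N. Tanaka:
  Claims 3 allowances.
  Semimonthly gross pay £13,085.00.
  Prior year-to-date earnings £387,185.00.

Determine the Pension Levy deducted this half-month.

£337.97

Pension Levy: cap £392,020.00 − YTD £387,185.00 = £4,835.00 subject; 6.99% × £4,835.00 = £337.97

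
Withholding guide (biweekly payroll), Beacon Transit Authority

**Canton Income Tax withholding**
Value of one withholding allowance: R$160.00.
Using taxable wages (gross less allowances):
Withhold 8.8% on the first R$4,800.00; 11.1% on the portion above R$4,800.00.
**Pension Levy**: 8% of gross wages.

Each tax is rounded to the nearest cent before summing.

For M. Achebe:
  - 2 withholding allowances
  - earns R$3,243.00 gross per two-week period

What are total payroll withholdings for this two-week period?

R$516.66

Canton Income Tax: taxable = R$3,243.00 − 2×R$160.00 = R$2,923.00
  8.8% × R$2,923.00 = R$257.22
Pension Levy: 8% × R$3,243.00 = R$259.44
Total: R$257.22 + R$259.44 = R$516.66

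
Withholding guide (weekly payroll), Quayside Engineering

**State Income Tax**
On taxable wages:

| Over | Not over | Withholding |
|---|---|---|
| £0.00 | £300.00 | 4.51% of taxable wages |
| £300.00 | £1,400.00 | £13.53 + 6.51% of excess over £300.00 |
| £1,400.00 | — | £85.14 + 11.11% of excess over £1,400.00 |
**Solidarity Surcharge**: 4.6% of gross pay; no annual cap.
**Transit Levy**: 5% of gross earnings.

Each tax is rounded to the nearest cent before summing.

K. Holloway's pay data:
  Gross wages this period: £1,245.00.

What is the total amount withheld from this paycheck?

State Income Tax: taxable = £1,245.00
  £13.53 + 6.51% × (£1,245.00 − £300.00) = £13.53 + 6.51% × £945.00 = £75.05
Solidarity Surcharge: 4.6% × £1,245.00 = £57.27
Transit Levy: 5% × £1,245.00 = £62.25
Total: £75.05 + £57.27 + £62.25 = £194.57

£194.57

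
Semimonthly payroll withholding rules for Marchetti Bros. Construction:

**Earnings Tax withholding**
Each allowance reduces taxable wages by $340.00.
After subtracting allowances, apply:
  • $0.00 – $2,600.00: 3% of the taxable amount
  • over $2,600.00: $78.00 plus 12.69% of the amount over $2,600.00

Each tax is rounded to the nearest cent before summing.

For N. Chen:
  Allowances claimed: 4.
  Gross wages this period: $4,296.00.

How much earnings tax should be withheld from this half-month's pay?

Earnings Tax: taxable = $4,296.00 − 4×$340.00 = $2,936.00
  $78.00 + 12.69% × ($2,936.00 − $2,600.00) = $78.00 + 12.69% × $336.00 = $120.64

$120.64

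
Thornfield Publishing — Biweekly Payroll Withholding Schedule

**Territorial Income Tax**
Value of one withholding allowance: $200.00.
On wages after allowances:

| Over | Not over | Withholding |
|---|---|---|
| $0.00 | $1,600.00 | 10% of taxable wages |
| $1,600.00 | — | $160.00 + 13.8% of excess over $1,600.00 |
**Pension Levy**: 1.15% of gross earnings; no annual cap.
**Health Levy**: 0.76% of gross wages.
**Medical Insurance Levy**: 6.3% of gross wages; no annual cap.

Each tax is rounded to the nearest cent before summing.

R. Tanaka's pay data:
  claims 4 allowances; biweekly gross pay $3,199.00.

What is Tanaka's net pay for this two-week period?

$2,666.10

Territorial Income Tax: taxable = $3,199.00 − 4×$200.00 = $2,399.00
  $160.00 + 13.8% × ($2,399.00 − $1,600.00) = $160.00 + 13.8% × $799.00 = $270.26
Pension Levy: 1.15% × $3,199.00 = $36.79
Health Levy: 0.76% × $3,199.00 = $24.31
Medical Insurance Levy: 6.3% × $3,199.00 = $201.54
Total withheld: $270.26 + $36.79 + $24.31 + $201.54 = $532.90
Net pay: $3,199.00 − $532.90 = $2,666.10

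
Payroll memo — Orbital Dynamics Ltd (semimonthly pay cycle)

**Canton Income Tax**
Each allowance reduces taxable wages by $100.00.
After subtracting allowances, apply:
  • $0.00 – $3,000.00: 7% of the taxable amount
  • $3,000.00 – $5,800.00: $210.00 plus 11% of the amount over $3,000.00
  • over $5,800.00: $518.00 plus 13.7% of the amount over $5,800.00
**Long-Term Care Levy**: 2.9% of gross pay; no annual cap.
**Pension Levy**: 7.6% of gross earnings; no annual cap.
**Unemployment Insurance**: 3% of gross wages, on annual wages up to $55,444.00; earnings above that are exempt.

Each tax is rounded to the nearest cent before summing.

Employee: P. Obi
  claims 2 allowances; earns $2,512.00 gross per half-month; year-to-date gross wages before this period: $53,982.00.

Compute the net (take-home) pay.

$2,042.54

Canton Income Tax: taxable = $2,512.00 − 2×$100.00 = $2,312.00
  7% × $2,312.00 = $161.84
Long-Term Care Levy: 2.9% × $2,512.00 = $72.85
Pension Levy: 7.6% × $2,512.00 = $190.91
Unemployment Insurance: cap $55,444.00 − YTD $53,982.00 = $1,462.00 subject; 3% × $1,462.00 = $43.86
Total withheld: $161.84 + $72.85 + $190.91 + $43.86 = $469.46
Net pay: $2,512.00 − $469.46 = $2,042.54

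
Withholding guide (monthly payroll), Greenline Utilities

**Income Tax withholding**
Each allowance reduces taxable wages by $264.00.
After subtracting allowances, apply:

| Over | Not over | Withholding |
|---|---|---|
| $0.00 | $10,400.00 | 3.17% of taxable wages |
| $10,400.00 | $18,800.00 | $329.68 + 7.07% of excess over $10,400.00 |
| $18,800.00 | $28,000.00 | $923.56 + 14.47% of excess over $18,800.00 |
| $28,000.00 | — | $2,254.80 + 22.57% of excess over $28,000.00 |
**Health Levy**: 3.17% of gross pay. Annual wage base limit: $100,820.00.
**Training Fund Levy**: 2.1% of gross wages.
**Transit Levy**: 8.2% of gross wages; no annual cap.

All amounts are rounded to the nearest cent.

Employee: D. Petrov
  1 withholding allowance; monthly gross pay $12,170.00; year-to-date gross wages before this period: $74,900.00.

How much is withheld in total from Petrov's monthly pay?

$2,075.45

Income Tax: taxable = $12,170.00 − 1×$264.00 = $11,906.00
  $329.68 + 7.07% × ($11,906.00 − $10,400.00) = $329.68 + 7.07% × $1,506.00 = $436.15
Health Levy: 3.17% × $12,170.00 = $385.79
Training Fund Levy: 2.1% × $12,170.00 = $255.57
Transit Levy: 8.2% × $12,170.00 = $997.94
Total: $436.15 + $385.79 + $255.57 + $997.94 = $2,075.45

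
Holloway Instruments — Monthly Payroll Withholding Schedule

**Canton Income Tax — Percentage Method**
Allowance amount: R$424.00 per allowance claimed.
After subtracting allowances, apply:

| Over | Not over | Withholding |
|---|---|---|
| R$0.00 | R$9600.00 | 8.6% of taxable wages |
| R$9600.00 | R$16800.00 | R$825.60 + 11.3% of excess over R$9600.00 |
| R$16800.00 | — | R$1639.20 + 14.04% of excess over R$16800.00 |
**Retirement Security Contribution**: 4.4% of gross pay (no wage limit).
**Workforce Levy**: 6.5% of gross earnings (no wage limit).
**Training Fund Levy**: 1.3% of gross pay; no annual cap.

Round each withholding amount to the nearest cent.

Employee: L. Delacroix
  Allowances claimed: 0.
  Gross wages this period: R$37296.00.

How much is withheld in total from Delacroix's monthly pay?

R$9066.95

Canton Income Tax: taxable = R$37296.00
  R$1639.20 + 14.04% × (R$37296.00 − R$16800.00) = R$1639.20 + 14.04% × R$20496.00 = R$4516.84
Retirement Security Contribution: 4.4% × R$37296.00 = R$1641.02
Workforce Levy: 6.5% × R$37296.00 = R$2424.24
Training Fund Levy: 1.3% × R$37296.00 = R$484.85
Total: R$4516.84 + R$1641.02 + R$2424.24 + R$484.85 = R$9066.95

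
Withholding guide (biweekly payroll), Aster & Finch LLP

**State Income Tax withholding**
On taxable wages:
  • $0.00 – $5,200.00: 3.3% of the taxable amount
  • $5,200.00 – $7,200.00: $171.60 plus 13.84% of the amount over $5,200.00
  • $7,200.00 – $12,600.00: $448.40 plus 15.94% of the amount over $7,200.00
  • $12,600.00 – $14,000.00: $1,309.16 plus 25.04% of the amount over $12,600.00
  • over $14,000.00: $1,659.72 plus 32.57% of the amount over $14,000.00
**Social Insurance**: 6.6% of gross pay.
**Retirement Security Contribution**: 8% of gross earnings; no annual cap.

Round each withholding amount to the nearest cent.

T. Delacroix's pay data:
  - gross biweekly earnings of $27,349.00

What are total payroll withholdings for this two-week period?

State Income Tax: taxable = $27,349.00
  $1,659.72 + 32.57% × ($27,349.00 − $14,000.00) = $1,659.72 + 32.57% × $13,349.00 = $6,007.49
Social Insurance: 6.6% × $27,349.00 = $1,805.03
Retirement Security Contribution: 8% × $27,349.00 = $2,187.92
Total: $6,007.49 + $1,805.03 + $2,187.92 = $10,000.44

$10,000.44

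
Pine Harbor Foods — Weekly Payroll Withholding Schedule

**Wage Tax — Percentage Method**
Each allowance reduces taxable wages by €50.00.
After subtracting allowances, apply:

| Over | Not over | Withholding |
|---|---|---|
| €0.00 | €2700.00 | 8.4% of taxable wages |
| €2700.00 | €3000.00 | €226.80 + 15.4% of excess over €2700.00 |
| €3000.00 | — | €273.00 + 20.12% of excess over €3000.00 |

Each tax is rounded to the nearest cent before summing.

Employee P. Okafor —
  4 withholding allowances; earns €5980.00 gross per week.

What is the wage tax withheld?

Wage Tax: taxable = €5980.00 − 4×€50.00 = €5780.00
  €273.00 + 20.12% × (€5780.00 − €3000.00) = €273.00 + 20.12% × €2780.00 = €832.34

€832.34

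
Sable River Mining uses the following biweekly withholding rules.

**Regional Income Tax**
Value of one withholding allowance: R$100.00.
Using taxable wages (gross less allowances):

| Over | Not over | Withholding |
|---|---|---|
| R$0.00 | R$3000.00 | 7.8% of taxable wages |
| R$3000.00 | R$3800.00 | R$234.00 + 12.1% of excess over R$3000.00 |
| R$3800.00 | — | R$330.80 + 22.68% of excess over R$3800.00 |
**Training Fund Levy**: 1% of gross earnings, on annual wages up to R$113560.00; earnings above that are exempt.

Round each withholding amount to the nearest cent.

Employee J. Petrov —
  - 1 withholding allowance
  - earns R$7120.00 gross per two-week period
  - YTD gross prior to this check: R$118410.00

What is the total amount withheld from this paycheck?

Regional Income Tax: taxable = R$7120.00 − 1×R$100.00 = R$7020.00
  R$330.80 + 22.68% × (R$7020.00 − R$3800.00) = R$330.80 + 22.68% × R$3220.00 = R$1061.10
Training Fund Levy: YTD R$118410.00 ≥ cap R$113560.00 → R$0.00
Total: R$1061.10 + R$0.00 = R$1061.10

R$1061.10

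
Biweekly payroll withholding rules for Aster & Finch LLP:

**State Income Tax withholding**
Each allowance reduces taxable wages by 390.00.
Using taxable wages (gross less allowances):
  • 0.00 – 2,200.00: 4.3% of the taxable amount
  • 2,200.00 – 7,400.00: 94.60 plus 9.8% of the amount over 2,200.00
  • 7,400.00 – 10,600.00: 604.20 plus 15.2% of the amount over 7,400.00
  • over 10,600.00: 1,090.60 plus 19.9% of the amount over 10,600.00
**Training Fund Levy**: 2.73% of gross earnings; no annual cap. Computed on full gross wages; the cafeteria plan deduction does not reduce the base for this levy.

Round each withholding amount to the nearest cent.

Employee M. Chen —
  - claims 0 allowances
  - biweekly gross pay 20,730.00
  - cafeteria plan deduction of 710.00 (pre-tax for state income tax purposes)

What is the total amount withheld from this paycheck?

3,531.11

State Income Tax: taxable = 20,730.00 − 710.00 = 20,020.00
  1,090.60 + 19.9% × (20,020.00 − 10,600.00) = 1,090.60 + 19.9% × 9,420.00 = 2,965.18
Training Fund Levy: 2.73% × 20,730.00 = 565.93
Total: 2,965.18 + 565.93 = 3,531.11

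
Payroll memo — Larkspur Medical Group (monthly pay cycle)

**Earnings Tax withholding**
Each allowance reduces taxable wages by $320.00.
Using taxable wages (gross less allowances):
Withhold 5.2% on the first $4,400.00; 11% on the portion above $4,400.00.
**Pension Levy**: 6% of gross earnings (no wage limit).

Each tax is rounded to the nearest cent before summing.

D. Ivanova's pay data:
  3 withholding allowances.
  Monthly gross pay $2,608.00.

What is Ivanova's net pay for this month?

$2,365.82

Earnings Tax: taxable = $2,608.00 − 3×$320.00 = $1,648.00
  5.2% × $1,648.00 = $85.70
Pension Levy: 6% × $2,608.00 = $156.48
Total withheld: $85.70 + $156.48 = $242.18
Net pay: $2,608.00 − $242.18 = $2,365.82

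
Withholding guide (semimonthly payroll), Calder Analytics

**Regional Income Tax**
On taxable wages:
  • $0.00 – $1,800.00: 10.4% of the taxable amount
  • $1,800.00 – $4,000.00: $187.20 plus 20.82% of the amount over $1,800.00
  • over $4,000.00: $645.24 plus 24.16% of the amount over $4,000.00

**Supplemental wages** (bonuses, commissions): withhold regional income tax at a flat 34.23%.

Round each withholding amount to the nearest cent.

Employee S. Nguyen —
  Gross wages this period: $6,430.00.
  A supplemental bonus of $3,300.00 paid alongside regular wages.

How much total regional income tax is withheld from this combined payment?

$2,361.92

Regional Income Tax: taxable = $6,430.00
  $645.24 + 24.16% × ($6,430.00 − $4,000.00) = $645.24 + 24.16% × $2,430.00 = $1,232.33
Supplemental (34.23% flat on bonus): 34.23% × $3,300.00 = $1,129.59
Total regional income tax: $1,232.33 + $1,129.59 = $2,361.92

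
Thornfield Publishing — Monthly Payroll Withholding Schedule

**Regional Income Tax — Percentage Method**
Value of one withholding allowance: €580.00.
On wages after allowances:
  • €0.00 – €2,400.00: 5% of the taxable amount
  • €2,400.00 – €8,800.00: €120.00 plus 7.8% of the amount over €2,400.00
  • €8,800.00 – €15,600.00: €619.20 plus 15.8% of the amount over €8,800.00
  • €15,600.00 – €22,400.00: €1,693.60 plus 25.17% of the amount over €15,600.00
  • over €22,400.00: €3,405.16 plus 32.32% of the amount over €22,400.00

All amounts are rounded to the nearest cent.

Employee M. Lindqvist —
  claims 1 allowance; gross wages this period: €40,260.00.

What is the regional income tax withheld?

Regional Income Tax: taxable = €40,260.00 − 1×€580.00 = €39,680.00
  €3,405.16 + 32.32% × (€39,680.00 − €22,400.00) = €3,405.16 + 32.32% × €17,280.00 = €8,990.06

€8,990.06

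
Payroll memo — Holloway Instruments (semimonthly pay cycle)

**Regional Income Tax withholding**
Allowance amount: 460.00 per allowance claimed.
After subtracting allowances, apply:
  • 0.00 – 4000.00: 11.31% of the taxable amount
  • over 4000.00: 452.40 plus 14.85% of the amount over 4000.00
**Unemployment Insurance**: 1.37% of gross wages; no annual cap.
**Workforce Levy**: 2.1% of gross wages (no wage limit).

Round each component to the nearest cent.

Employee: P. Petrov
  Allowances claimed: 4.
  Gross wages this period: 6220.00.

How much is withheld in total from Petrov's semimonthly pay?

724.66

Regional Income Tax: taxable = 6220.00 − 4×460.00 = 4380.00
  452.40 + 14.85% × (4380.00 − 4000.00) = 452.40 + 14.85% × 380.00 = 508.83
Unemployment Insurance: 1.37% × 6220.00 = 85.21
Workforce Levy: 2.1% × 6220.00 = 130.62
Total: 508.83 + 85.21 + 130.62 = 724.66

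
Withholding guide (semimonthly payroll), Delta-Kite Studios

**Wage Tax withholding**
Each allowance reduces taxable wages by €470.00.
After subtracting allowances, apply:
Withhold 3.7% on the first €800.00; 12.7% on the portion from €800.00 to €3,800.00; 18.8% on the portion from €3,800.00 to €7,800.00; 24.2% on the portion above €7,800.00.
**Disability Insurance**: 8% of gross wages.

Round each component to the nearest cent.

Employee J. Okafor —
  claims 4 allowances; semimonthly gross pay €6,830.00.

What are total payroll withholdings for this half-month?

Wage Tax: taxable = €6,830.00 − 4×€470.00 = €4,950.00
  €410.60 + 18.8% × (€4,950.00 − €3,800.00) = €410.60 + 18.8% × €1,150.00 = €626.80
Disability Insurance: 8% × €6,830.00 = €546.40
Total: €626.80 + €546.40 = €1,173.20

€1,173.20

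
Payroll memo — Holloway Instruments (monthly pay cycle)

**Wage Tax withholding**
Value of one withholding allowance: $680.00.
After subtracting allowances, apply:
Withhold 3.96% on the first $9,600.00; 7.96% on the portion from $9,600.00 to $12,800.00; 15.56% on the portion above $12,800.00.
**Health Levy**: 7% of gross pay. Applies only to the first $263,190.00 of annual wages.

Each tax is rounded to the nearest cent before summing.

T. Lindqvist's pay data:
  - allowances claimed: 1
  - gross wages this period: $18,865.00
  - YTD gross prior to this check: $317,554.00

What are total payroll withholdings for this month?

$1,472.79

Wage Tax: taxable = $18,865.00 − 1×$680.00 = $18,185.00
  $634.88 + 15.56% × ($18,185.00 − $12,800.00) = $634.88 + 15.56% × $5,385.00 = $1,472.79
Health Levy: YTD $317,554.00 ≥ cap $263,190.00 → $0.00
Total: $1,472.79 + $0.00 = $1,472.79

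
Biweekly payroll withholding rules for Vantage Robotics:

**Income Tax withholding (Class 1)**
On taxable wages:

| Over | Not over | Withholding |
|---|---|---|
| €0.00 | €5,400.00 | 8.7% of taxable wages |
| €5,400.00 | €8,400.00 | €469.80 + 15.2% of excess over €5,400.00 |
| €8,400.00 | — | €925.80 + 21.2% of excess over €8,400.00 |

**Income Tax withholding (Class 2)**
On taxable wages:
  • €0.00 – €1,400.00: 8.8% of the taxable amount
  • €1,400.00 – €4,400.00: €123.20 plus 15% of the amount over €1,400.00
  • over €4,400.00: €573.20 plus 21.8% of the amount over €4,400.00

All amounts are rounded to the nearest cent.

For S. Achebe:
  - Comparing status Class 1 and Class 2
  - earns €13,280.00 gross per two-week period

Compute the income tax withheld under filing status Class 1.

€1,960.36

Income Tax (Class 1): taxable = €13,280.00
  €925.80 + 21.2% × (€13,280.00 − €8,400.00) = €925.80 + 21.2% × €4,880.00 = €1,960.36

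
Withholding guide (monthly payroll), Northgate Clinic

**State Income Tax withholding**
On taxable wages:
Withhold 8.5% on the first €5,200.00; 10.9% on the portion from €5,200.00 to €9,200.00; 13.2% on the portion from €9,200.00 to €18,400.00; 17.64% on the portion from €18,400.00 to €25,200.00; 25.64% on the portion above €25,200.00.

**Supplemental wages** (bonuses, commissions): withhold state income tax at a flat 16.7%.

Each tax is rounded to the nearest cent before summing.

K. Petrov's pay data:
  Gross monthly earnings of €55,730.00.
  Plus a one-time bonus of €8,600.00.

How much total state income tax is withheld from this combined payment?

State Income Tax: taxable = €55,730.00
  €3,291.92 + 25.64% × (€55,730.00 − €25,200.00) = €3,291.92 + 25.64% × €30,530.00 = €11,119.81
Supplemental (16.7% flat on bonus): 16.7% × €8,600.00 = €1,436.20
Total state income tax: €11,119.81 + €1,436.20 = €12,556.01

€12,556.01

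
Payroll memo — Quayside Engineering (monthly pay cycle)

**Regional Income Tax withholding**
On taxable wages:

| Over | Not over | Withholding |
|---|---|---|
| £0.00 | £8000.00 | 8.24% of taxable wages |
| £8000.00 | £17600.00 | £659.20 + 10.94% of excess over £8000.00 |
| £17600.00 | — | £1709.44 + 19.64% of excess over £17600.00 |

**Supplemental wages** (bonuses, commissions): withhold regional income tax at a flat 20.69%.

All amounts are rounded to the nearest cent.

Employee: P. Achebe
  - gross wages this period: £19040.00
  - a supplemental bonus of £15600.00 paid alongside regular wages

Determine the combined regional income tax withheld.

Regional Income Tax: taxable = £19040.00
  £1709.44 + 19.64% × (£19040.00 − £17600.00) = £1709.44 + 19.64% × £1440.00 = £1992.26
Supplemental (20.69% flat on bonus): 20.69% × £15600.00 = £3227.64
Total regional income tax: £1992.26 + £3227.64 = £5219.90

£5219.90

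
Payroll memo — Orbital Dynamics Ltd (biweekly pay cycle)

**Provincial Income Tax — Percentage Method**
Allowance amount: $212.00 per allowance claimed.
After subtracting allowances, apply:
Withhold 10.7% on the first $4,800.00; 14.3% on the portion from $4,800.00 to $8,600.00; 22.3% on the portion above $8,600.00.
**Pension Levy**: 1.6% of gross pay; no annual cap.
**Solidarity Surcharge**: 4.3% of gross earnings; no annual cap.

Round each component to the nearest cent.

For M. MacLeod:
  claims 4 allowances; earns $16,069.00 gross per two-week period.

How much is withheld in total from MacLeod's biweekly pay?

Provincial Income Tax: taxable = $16,069.00 − 4×$212.00 = $15,221.00
  $1,057.00 + 22.3% × ($15,221.00 − $8,600.00) = $1,057.00 + 22.3% × $6,621.00 = $2,533.48
Pension Levy: 1.6% × $16,069.00 = $257.10
Solidarity Surcharge: 4.3% × $16,069.00 = $690.97
Total: $2,533.48 + $257.10 + $690.97 = $3,481.55

$3,481.55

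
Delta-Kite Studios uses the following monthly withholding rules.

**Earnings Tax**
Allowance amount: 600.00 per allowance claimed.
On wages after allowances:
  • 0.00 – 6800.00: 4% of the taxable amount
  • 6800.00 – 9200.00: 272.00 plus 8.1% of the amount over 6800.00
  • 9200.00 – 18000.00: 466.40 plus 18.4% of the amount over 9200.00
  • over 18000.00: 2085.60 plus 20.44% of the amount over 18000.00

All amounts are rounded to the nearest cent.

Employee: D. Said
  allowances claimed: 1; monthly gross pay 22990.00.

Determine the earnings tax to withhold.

2982.92

Earnings Tax: taxable = 22990.00 − 1×600.00 = 22390.00
  2085.60 + 20.44% × (22390.00 − 18000.00) = 2085.60 + 20.44% × 4390.00 = 2982.92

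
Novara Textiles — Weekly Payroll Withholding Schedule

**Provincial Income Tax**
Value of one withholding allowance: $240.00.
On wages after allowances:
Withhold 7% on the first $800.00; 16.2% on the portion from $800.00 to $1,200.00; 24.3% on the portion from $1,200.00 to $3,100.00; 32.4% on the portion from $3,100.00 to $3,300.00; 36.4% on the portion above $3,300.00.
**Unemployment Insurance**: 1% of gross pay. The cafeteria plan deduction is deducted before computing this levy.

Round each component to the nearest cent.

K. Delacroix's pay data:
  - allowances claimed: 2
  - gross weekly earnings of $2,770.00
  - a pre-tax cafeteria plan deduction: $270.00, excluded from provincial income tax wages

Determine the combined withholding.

Provincial Income Tax: taxable = $2,770.00 − $270.00 − 2×$240.00 = $2,020.00
  $120.80 + 24.3% × ($2,020.00 − $1,200.00) = $120.80 + 24.3% × $820.00 = $320.06
Unemployment Insurance: 1% × $2,500.00 = $25.00
Total: $320.06 + $25.00 = $345.06

$345.06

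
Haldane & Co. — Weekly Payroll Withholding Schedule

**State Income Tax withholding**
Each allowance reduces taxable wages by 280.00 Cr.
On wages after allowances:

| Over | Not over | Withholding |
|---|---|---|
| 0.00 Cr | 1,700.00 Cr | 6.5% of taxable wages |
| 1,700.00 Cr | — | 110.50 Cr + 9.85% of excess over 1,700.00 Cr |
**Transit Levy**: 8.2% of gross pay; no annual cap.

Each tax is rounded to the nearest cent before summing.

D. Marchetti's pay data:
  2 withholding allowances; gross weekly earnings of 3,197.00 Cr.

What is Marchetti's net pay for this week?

2,732.06 Cr

State Income Tax: taxable = 3,197.00 Cr − 2×280.00 Cr = 2,637.00 Cr
  110.50 Cr + 9.85% × (2,637.00 Cr − 1,700.00 Cr) = 110.50 Cr + 9.85% × 937.00 Cr = 202.79 Cr
Transit Levy: 8.2% × 3,197.00 Cr = 262.15 Cr
Total withheld: 202.79 Cr + 262.15 Cr = 464.94 Cr
Net pay: 3,197.00 Cr − 464.94 Cr = 2,732.06 Cr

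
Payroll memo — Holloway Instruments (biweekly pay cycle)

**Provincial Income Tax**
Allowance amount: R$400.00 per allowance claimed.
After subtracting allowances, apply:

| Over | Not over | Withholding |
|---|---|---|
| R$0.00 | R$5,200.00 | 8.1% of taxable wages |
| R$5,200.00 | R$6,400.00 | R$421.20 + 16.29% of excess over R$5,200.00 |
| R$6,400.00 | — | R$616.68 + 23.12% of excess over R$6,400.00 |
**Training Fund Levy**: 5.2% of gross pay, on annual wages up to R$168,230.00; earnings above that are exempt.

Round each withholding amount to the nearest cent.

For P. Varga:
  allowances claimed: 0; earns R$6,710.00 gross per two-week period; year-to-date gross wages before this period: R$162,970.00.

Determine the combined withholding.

Provincial Income Tax: taxable = R$6,710.00
  R$616.68 + 23.12% × (R$6,710.00 − R$6,400.00) = R$616.68 + 23.12% × R$310.00 = R$688.35
Training Fund Levy: cap R$168,230.00 − YTD R$162,970.00 = R$5,260.00 subject; 5.2% × R$5,260.00 = R$273.52
Total: R$688.35 + R$273.52 = R$961.87

R$961.87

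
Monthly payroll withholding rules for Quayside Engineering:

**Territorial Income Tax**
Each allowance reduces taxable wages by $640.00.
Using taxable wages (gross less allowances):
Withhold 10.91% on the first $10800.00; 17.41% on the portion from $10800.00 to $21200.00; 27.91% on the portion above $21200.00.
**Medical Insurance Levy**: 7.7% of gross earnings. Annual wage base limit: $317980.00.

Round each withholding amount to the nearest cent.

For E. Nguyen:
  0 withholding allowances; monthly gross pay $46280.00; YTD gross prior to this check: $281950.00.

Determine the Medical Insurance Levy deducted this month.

Medical Insurance Levy: cap $317980.00 − YTD $281950.00 = $36030.00 subject; 7.7% × $36030.00 = $2774.31

$2774.31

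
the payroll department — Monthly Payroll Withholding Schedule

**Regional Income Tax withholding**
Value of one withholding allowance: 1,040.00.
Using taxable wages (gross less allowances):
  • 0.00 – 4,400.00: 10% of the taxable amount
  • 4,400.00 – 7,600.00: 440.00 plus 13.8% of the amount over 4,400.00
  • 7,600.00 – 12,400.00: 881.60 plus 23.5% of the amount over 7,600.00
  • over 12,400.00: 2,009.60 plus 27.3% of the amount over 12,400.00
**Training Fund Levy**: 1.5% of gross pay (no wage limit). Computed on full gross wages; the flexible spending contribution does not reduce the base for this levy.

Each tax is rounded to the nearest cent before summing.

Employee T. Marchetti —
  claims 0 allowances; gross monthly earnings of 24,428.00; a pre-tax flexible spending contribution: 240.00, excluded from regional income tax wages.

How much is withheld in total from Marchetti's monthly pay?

5,594.14

Regional Income Tax: taxable = 24,428.00 − 240.00 = 24,188.00
  2,009.60 + 27.3% × (24,188.00 − 12,400.00) = 2,009.60 + 27.3% × 11,788.00 = 5,227.72
Training Fund Levy: 1.5% × 24,428.00 = 366.42
Total: 5,227.72 + 366.42 = 5,594.14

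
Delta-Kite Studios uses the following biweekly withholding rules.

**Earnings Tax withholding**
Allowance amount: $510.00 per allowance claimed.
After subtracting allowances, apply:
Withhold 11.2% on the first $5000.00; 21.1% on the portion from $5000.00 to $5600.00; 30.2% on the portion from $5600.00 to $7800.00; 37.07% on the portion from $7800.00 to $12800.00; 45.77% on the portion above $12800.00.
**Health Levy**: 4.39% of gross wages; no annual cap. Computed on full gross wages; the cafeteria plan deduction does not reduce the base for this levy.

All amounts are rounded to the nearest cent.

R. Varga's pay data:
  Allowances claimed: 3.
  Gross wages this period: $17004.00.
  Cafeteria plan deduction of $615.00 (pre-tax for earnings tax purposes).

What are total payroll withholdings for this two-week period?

Earnings Tax: taxable = $17004.00 − $615.00 − 3×$510.00 = $14859.00
  $3204.50 + 45.77% × ($14859.00 − $12800.00) = $3204.50 + 45.77% × $2059.00 = $4146.90
Health Levy: 4.39% × $17004.00 = $746.48
Total: $4146.90 + $746.48 = $4893.38

$4893.38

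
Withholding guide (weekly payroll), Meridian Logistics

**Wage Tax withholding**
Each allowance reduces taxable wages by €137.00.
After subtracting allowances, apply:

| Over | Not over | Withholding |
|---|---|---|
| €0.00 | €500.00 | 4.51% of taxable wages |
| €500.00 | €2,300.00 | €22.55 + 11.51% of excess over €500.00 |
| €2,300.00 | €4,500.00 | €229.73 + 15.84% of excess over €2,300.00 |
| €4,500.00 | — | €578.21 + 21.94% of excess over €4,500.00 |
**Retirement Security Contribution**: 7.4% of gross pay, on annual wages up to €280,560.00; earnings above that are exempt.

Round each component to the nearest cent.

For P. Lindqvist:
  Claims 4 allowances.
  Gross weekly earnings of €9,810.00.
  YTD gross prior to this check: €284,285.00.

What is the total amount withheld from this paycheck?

€1,622.99

Wage Tax: taxable = €9,810.00 − 4×€137.00 = €9,262.00
  €578.21 + 21.94% × (€9,262.00 − €4,500.00) = €578.21 + 21.94% × €4,762.00 = €1,622.99
Retirement Security Contribution: YTD €284,285.00 ≥ cap €280,560.00 → €0.00
Total: €1,622.99 + €0.00 = €1,622.99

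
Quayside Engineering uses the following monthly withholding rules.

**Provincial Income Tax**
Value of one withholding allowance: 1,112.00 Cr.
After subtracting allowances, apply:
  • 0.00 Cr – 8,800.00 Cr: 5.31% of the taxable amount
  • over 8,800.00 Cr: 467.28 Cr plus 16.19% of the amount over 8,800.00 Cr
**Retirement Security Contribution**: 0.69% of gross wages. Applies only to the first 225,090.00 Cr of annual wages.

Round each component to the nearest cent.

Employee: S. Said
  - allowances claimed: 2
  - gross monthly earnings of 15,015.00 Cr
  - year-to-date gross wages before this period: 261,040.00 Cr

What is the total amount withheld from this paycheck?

Provincial Income Tax: taxable = 15,015.00 Cr − 2×1,112.00 Cr = 12,791.00 Cr
  467.28 Cr + 16.19% × (12,791.00 Cr − 8,800.00 Cr) = 467.28 Cr + 16.19% × 3,991.00 Cr = 1,113.42 Cr
Retirement Security Contribution: YTD 261,040.00 Cr ≥ cap 225,090.00 Cr → 0.00 Cr
Total: 1,113.42 Cr + 0.00 Cr = 1,113.42 Cr

1,113.42 Cr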